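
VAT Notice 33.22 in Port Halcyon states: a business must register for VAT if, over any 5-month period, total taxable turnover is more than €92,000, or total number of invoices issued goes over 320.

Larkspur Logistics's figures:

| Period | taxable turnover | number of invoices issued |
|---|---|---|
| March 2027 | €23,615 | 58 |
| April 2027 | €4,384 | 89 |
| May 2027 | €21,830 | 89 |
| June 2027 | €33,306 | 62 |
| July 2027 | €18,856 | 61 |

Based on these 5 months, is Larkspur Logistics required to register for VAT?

Total taxable turnover: €23,615 + €4,384 + €21,830 + €33,306 + €18,856 = €101,991 (> €92,000).
Total number of invoices issued: 58 + 89 + 89 + 62 + 61 = 359 (> 320).
The test is 'or': at least one threshold is exceeded.

Yes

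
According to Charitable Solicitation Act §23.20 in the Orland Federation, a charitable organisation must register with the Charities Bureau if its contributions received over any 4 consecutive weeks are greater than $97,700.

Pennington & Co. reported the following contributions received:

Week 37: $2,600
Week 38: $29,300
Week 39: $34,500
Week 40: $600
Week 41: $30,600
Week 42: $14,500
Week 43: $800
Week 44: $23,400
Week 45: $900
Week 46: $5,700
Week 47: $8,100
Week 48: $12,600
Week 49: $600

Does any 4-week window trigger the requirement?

No

Week 37–Week 40: $2,600 + $29,300 + $34,500 + $600 = $67,000 (under)
Week 38–Week 41: $29,300 + $34,500 + $600 + $30,600 = $95,000 (under)
Week 39–Week 42: $34,500 + $600 + $30,600 + $14,500 = $80,200 (under)
Week 40–Week 43: $600 + $30,600 + $14,500 + $800 = $46,500 (under)
Week 41–Week 44: $30,600 + $14,500 + $800 + $23,400 = $69,300 (under)
Week 42–Week 45: $14,500 + $800 + $23,400 + $900 = $39,600 (under)
Week 43–Week 46: $800 + $23,400 + $900 + $5,700 = $30,800 (under)
Week 44–Week 47: $23,400 + $900 + $5,700 + $8,100 = $38,100 (under)
Week 45–Week 48: $900 + $5,700 + $8,100 + $12,600 = $27,300 (under)
Week 46–Week 49: $5,700 + $8,100 + $12,600 + $600 = $27,000 (under)
No window exceeds $97,700.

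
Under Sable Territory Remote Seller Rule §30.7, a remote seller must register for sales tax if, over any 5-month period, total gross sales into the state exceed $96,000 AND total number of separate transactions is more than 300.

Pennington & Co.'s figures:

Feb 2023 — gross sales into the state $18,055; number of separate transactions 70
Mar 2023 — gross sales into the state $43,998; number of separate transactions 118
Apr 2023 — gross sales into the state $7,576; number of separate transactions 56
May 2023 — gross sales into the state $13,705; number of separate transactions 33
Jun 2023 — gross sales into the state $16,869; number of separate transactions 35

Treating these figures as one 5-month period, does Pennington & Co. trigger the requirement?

Total gross sales into the state: $18,055 + $43,998 + $7,576 + $13,705 + $16,869 = $100,203 (> $96,000).
Total number of separate transactions: 70 + 118 + 56 + 33 + 35 = 312 (> 300).
The test is 'and': both thresholds are exceeded.

Yes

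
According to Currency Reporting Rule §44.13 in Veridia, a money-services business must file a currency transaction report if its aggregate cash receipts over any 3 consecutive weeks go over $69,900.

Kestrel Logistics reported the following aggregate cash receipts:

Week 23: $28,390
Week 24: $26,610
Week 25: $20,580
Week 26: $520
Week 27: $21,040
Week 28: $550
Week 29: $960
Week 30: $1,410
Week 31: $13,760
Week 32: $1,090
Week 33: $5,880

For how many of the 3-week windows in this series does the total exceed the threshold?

1

Week 23–Week 25: $28,390 + $26,610 + $20,580 = $75,580 (over)
Week 24–Week 26: $26,610 + $20,580 + $520 = $47,710 (under)
Week 25–Week 27: $20,580 + $520 + $21,040 = $42,140 (under)
Week 26–Week 28: $520 + $21,040 + $550 = $22,110 (under)
Week 27–Week 29: $21,040 + $550 + $960 = $22,550 (under)
Week 28–Week 30: $550 + $960 + $1,410 = $2,920 (under)
Week 29–Week 31: $960 + $1,410 + $13,760 = $16,130 (under)
Week 30–Week 32: $1,410 + $13,760 + $1,090 = $16,260 (under)
Week 31–Week 33: $13,760 + $1,090 + $5,880 = $20,730 (under)
1 window exceeds the threshold.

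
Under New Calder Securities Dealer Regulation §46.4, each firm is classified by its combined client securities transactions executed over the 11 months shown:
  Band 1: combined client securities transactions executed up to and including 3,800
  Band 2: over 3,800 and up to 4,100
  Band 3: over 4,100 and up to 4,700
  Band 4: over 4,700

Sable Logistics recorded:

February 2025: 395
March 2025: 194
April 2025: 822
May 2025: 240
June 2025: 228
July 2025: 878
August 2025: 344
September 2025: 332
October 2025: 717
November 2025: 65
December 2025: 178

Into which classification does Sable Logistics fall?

Combined client securities transactions executed: 395 + 194 + 822 + 240 + 228 + 878 + 344 + 332 + 717 + 65 + 178 = 4,393.
4,100 < 4,393 ≤ 4,700, so Band 3 applies.

Band 3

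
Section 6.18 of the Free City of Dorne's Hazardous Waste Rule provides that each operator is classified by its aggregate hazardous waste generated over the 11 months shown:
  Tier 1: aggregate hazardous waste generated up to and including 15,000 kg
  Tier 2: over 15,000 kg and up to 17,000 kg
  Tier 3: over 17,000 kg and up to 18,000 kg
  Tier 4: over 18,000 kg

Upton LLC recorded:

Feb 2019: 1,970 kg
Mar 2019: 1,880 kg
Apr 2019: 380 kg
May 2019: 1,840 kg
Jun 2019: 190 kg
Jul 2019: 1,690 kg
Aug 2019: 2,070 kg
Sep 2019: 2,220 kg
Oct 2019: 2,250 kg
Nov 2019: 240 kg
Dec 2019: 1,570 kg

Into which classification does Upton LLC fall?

Tier 2

Aggregate hazardous waste generated: 1,970 kg + 1,880 kg + 380 kg + 1,840 kg + 190 kg + 1,690 kg + 2,070 kg + 2,220 kg + 2,250 kg + 240 kg + 1,570 kg = 16,300 kg.
15,000 kg < 16,300 kg ≤ 17,000 kg, so Tier 2 applies.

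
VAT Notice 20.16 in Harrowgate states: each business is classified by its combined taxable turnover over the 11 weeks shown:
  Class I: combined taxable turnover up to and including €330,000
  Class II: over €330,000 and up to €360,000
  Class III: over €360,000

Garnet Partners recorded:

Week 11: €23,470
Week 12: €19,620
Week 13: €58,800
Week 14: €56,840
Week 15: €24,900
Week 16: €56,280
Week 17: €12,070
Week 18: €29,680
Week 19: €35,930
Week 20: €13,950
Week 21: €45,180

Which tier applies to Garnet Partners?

Combined taxable turnover: €23,470 + €19,620 + €58,800 + €56,840 + €24,900 + €56,280 + €12,070 + €29,680 + €35,930 + €13,950 + €45,180 = €376,720.
€376,720 > €360,000, so Class III applies.

Class III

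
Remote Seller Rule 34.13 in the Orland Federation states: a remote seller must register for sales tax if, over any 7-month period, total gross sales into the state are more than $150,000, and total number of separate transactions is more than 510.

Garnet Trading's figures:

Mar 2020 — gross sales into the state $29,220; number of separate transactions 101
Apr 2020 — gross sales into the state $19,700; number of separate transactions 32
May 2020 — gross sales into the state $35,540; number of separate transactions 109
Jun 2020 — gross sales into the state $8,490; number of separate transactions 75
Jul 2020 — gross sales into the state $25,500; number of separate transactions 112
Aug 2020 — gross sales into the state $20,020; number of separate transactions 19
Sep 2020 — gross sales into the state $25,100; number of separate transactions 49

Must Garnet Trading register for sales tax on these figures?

Total gross sales into the state: $29,220 + $19,700 + $35,540 + $8,490 + $25,500 + $20,020 + $25,100 = $163,570 (> $150,000).
Total number of separate transactions: 101 + 32 + 109 + 75 + 112 + 19 + 49 = 497 (≤ 510).
The test is 'and': the rule requires both, and at least one is not exceeded.

No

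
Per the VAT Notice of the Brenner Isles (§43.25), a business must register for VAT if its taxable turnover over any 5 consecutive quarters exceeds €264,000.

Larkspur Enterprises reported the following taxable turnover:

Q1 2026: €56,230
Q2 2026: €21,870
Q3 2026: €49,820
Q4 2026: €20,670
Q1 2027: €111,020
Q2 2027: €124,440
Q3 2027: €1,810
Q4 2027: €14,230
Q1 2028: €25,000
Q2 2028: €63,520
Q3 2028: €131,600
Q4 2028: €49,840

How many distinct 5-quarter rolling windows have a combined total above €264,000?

Q1 2026–Q1 2027: €56,230 + €21,870 + €49,820 + €20,670 + €111,020 = €259,610 (under)
Q2 2026–Q2 2027: €21,870 + €49,820 + €20,670 + €111,020 + €124,440 = €327,820 (over)
Q3 2026–Q3 2027: €49,820 + €20,670 + €111,020 + €124,440 + €1,810 = €307,760 (over)
Q4 2026–Q4 2027: €20,670 + €111,020 + €124,440 + €1,810 + €14,230 = €272,170 (over)
Q1 2027–Q1 2028: €111,020 + €124,440 + €1,810 + €14,230 + €25,000 = €276,500 (over)
Q2 2027–Q2 2028: €124,440 + €1,810 + €14,230 + €25,000 + €63,520 = €229,000 (under)
Q3 2027–Q3 2028: €1,810 + €14,230 + €25,000 + €63,520 + €131,600 = €236,160 (under)
Q4 2027–Q4 2028: €14,230 + €25,000 + €63,520 + €131,600 + €49,840 = €284,190 (over)
5 windows exceed the threshold.

5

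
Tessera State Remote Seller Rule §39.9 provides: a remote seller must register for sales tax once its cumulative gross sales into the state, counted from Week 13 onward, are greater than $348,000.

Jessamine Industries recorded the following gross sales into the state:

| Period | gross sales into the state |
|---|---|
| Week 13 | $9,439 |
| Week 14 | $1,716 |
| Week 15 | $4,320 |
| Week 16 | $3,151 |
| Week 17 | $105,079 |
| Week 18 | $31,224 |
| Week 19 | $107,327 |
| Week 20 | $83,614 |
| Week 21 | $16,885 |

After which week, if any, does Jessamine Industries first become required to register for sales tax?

Through Week 13: $9,439
Through Week 14: $11,155
Through Week 15: $15,475
Through Week 16: $18,626
Through Week 17: $123,705
Through Week 18: $154,929
Through Week 19: $262,256
Through Week 20: $345,870
Through Week 21: $362,755 ← exceeds threshold

Week 21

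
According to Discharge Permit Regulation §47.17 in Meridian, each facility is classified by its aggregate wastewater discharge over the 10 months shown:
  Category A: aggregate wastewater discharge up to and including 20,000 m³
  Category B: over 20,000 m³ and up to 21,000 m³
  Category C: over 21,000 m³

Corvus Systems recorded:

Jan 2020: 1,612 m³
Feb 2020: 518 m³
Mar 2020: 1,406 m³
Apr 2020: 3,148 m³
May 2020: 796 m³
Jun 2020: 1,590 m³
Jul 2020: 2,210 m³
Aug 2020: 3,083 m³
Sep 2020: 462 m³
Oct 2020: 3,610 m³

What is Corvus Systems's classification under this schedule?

Aggregate wastewater discharge: 1,612 m³ + 518 m³ + 1,406 m³ + 3,148 m³ + 796 m³ + 1,590 m³ + 2,210 m³ + 3,083 m³ + 462 m³ + 3,610 m³ = 18,435 m³.
18,435 m³ ≤ 20,000 m³, so Category A applies.

Category A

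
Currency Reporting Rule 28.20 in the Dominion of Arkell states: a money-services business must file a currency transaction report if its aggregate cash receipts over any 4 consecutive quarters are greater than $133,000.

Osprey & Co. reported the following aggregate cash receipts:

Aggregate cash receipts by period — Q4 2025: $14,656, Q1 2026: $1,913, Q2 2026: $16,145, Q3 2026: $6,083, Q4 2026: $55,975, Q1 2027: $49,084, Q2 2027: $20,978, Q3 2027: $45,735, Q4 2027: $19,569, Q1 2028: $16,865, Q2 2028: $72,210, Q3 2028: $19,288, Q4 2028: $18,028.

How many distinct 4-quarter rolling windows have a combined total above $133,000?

Q4 2025–Q3 2026: $14,656 + $1,913 + $16,145 + $6,083 = $38,797 (under)
Q1 2026–Q4 2026: $1,913 + $16,145 + $6,083 + $55,975 = $80,116 (under)
Q2 2026–Q1 2027: $16,145 + $6,083 + $55,975 + $49,084 = $127,287 (under)
Q3 2026–Q2 2027: $6,083 + $55,975 + $49,084 + $20,978 = $132,120 (under)
Q4 2026–Q3 2027: $55,975 + $49,084 + $20,978 + $45,735 = $171,772 (over)
Q1 2027–Q4 2027: $49,084 + $20,978 + $45,735 + $19,569 = $135,366 (over)
Q2 2027–Q1 2028: $20,978 + $45,735 + $19,569 + $16,865 = $103,147 (under)
Q3 2027–Q2 2028: $45,735 + $19,569 + $16,865 + $72,210 = $154,379 (over)
Q4 2027–Q3 2028: $19,569 + $16,865 + $72,210 + $19,288 = $127,932 (under)
Q1 2028–Q4 2028: $16,865 + $72,210 + $19,288 + $18,028 = $126,391 (under)
3 windows exceed the threshold.

3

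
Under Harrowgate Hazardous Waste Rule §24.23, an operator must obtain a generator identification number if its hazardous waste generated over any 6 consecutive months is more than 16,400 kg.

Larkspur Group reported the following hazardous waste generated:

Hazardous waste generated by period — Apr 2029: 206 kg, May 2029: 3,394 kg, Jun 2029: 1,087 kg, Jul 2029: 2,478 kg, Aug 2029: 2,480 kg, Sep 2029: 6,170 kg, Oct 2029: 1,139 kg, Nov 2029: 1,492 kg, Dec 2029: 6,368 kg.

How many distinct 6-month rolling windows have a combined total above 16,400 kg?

2

Apr 2029–Sep 2029: 206 kg + 3,394 kg + 1,087 kg + 2,478 kg + 2,480 kg + 6,170 kg = 15,815 kg (under)
May 2029–Oct 2029: 3,394 kg + 1,087 kg + 2,478 kg + 2,480 kg + 6,170 kg + 1,139 kg = 16,748 kg (over)
Jun 2029–Nov 2029: 1,087 kg + 2,478 kg + 2,480 kg + 6,170 kg + 1,139 kg + 1,492 kg = 14,846 kg (under)
Jul 2029–Dec 2029: 2,478 kg + 2,480 kg + 6,170 kg + 1,139 kg + 1,492 kg + 6,368 kg = 20,127 kg (over)
2 windows exceed the threshold.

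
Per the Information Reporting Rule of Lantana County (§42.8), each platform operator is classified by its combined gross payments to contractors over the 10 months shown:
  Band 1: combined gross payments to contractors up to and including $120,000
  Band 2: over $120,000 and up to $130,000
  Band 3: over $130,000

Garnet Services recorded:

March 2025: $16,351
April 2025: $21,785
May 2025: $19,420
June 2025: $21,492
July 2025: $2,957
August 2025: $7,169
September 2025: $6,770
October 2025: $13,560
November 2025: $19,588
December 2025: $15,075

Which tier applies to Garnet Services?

Band 3

Combined gross payments to contractors: $16,351 + $21,785 + $19,420 + $21,492 + $2,957 + $7,169 + $6,770 + $13,560 + $19,588 + $15,075 = $144,167.
$144,167 > $130,000, so Band 3 applies.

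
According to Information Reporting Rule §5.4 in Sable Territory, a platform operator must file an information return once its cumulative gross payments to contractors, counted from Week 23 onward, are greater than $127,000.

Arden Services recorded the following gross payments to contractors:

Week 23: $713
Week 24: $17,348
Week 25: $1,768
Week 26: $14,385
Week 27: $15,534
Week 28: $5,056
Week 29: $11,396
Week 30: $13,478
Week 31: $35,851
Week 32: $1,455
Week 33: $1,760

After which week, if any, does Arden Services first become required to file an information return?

Through Week 23: $713
Through Week 24: $18,061
Through Week 25: $19,829
Through Week 26: $34,214
Through Week 27: $49,748
Through Week 28: $54,804
Through Week 29: $66,200
Through Week 30: $79,678
Through Week 31: $115,529
Through Week 32: $116,984
Through Week 33: $118,744
Final cumulative total $118,744 ≤ $127,000; the threshold is never exceeded.

Not triggered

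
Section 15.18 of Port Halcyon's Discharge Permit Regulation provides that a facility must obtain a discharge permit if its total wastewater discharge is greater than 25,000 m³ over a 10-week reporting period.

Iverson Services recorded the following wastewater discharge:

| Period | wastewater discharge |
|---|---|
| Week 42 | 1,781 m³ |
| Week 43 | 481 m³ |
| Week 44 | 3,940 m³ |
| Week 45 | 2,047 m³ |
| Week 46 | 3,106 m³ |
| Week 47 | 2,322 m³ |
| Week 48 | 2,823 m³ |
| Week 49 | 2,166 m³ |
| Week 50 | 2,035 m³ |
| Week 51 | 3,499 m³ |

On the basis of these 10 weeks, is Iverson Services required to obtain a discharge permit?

Total wastewater discharge: 1,781 m³ + 481 m³ + 3,940 m³ + 2,047 m³ + 3,106 m³ + 2,322 m³ + 2,823 m³ + 2,166 m³ + 2,035 m³ + 3,499 m³ = 24,200 m³.
24,200 m³ ≤ 25,000 m³, so the threshold is not exceeded.

No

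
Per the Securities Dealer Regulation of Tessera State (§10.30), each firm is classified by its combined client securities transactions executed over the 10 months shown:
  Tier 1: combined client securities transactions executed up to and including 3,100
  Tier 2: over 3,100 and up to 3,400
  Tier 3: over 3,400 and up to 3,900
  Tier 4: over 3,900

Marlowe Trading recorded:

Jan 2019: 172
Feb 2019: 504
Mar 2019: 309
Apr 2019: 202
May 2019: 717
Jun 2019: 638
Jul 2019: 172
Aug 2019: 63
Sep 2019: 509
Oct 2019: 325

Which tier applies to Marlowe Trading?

Combined client securities transactions executed: 172 + 504 + 309 + 202 + 717 + 638 + 172 + 63 + 509 + 325 = 3,611.
3,400 < 3,611 ≤ 3,900, so Tier 3 applies.

Tier 3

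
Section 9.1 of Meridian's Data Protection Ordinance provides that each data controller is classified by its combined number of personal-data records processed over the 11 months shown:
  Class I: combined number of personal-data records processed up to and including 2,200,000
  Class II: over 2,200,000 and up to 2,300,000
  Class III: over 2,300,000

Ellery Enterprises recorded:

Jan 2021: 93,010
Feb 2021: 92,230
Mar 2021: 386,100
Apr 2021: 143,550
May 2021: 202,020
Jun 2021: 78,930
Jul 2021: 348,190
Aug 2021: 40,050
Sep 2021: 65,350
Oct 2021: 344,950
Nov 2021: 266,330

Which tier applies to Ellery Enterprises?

Class I

Combined number of personal-data records processed: 93,010 + 92,230 + 386,100 + 143,550 + 202,020 + 78,930 + 348,190 + 40,050 + 65,350 + 344,950 + 266,330 = 2,060,710.
2,060,710 ≤ 2,200,000, so Class I applies.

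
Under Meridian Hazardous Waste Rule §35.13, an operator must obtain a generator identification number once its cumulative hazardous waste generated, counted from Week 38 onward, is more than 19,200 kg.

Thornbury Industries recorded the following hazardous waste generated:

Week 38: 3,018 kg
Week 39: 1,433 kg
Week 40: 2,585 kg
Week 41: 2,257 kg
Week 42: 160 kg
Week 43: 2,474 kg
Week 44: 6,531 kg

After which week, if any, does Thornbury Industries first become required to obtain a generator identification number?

Through Week 38: 3,018 kg
Through Week 39: 4,451 kg
Through Week 40: 7,036 kg
Through Week 41: 9,293 kg
Through Week 42: 9,453 kg
Through Week 43: 11,927 kg
Through Week 44: 18,458 kg
Final cumulative total 18,458 kg ≤ 19,200 kg; the threshold is never exceeded.

Not triggered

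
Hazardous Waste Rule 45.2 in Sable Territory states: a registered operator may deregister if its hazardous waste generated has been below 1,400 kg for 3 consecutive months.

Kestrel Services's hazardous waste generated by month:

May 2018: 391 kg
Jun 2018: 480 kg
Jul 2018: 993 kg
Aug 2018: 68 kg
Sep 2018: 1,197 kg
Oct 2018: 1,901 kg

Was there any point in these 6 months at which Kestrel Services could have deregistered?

Months below 1,400 kg: May 2018, Jun 2018, Jul 2018, Aug 2018, Sep 2018.
Longest run of consecutive months below the threshold: 5.
5 ≥ 3, so Kestrel Services became eligible.

Yes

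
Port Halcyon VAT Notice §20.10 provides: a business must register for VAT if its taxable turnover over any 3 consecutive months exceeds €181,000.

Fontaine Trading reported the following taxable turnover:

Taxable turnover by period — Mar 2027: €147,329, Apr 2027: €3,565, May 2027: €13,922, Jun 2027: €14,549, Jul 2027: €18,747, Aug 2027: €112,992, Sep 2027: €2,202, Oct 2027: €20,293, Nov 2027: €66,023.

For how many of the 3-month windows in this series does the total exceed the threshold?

0

Mar 2027–May 2027: €147,329 + €3,565 + €13,922 = €164,816 (under)
Apr 2027–Jun 2027: €3,565 + €13,922 + €14,549 = €32,036 (under)
May 2027–Jul 2027: €13,922 + €14,549 + €18,747 = €47,218 (under)
Jun 2027–Aug 2027: €14,549 + €18,747 + €112,992 = €146,288 (under)
Jul 2027–Sep 2027: €18,747 + €112,992 + €2,202 = €133,941 (under)
Aug 2027–Oct 2027: €112,992 + €2,202 + €20,293 = €135,487 (under)
Sep 2027–Nov 2027: €2,202 + €20,293 + €66,023 = €88,518 (under)
0 windows exceed the threshold.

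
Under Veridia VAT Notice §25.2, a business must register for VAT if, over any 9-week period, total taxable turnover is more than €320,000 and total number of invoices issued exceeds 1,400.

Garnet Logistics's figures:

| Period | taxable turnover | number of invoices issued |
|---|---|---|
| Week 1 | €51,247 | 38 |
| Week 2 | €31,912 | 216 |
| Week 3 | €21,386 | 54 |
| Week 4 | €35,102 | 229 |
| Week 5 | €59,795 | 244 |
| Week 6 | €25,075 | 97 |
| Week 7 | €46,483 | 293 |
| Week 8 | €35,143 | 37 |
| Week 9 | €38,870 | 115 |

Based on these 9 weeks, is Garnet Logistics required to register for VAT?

No

Total taxable turnover: €51,247 + €31,912 + €21,386 + €35,102 + €59,795 + €25,075 + €46,483 + €35,143 + €38,870 = €345,013 (> €320,000).
Total number of invoices issued: 38 + 216 + 54 + 229 + 244 + 97 + 293 + 37 + 115 = 1,323 (≤ 1,400).
The test is 'and': the rule requires both, and at least one is not exceeded.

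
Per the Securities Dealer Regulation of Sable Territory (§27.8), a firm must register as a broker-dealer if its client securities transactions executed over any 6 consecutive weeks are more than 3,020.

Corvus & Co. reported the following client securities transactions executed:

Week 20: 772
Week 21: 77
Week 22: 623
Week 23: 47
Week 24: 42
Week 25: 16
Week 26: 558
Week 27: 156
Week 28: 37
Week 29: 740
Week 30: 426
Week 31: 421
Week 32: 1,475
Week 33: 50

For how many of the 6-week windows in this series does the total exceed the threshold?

Week 20–Week 25: 772 + 77 + 623 + 47 + 42 + 16 = 1,577 (under)
Week 21–Week 26: 77 + 623 + 47 + 42 + 16 + 558 = 1,363 (under)
Week 22–Week 27: 623 + 47 + 42 + 16 + 558 + 156 = 1,442 (under)
Week 23–Week 28: 47 + 42 + 16 + 558 + 156 + 37 = 856 (under)
Week 24–Week 29: 42 + 16 + 558 + 156 + 37 + 740 = 1,549 (under)
Week 25–Week 30: 16 + 558 + 156 + 37 + 740 + 426 = 1,933 (under)
Week 26–Week 31: 558 + 156 + 37 + 740 + 426 + 421 = 2,338 (under)
Week 27–Week 32: 156 + 37 + 740 + 426 + 421 + 1,475 = 3,255 (over)
Week 28–Week 33: 37 + 740 + 426 + 421 + 1,475 + 50 = 3,149 (over)
2 windows exceed the threshold.

2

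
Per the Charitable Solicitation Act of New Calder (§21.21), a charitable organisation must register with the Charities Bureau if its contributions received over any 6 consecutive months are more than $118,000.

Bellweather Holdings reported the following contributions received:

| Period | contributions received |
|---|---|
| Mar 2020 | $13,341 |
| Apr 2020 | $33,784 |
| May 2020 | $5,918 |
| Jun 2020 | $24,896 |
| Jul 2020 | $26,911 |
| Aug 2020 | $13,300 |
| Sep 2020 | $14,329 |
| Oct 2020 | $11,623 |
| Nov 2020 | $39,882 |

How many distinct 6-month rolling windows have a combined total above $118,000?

Mar 2020–Aug 2020: $13,341 + $33,784 + $5,918 + $24,896 + $26,911 + $13,300 = $118,150 (over)
Apr 2020–Sep 2020: $33,784 + $5,918 + $24,896 + $26,911 + $13,300 + $14,329 = $119,138 (over)
May 2020–Oct 2020: $5,918 + $24,896 + $26,911 + $13,300 + $14,329 + $11,623 = $96,977 (under)
Jun 2020–Nov 2020: $24,896 + $26,911 + $13,300 + $14,329 + $11,623 + $39,882 = $130,941 (over)
3 windows exceed the threshold.

3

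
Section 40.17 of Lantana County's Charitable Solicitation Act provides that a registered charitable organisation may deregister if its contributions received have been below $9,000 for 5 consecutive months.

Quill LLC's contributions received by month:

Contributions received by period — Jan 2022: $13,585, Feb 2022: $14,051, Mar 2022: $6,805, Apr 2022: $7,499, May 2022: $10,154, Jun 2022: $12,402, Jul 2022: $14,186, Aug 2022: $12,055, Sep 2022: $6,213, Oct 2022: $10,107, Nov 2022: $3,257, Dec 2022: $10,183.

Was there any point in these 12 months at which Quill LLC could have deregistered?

Months below $9,000: Mar 2022, Apr 2022, Sep 2022, Nov 2022.
Longest run of consecutive months below the threshold: 2.
2 < 5, so Quill LLC never became eligible.

No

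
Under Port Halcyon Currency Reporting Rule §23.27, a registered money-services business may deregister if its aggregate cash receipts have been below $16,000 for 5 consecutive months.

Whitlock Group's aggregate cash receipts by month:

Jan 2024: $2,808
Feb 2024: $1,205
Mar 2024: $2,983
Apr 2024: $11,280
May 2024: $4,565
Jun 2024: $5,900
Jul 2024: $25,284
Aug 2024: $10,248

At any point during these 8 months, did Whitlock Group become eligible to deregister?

Months below $16,000: Jan 2024, Feb 2024, Mar 2024, Apr 2024, May 2024, Jun 2024, Aug 2024.
Longest run of consecutive months below the threshold: 6.
6 ≥ 5, so Whitlock Group became eligible.

Yes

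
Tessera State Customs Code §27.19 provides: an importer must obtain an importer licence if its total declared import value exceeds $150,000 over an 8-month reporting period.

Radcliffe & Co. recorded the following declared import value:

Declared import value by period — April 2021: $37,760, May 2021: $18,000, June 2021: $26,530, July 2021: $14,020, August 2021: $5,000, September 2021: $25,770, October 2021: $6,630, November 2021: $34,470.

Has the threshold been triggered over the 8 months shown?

Yes

Total declared import value: $37,760 + $18,000 + $26,530 + $14,020 + $5,000 + $25,770 + $6,630 + $34,470 = $168,180.
$168,180 > $150,000, so the threshold is exceeded.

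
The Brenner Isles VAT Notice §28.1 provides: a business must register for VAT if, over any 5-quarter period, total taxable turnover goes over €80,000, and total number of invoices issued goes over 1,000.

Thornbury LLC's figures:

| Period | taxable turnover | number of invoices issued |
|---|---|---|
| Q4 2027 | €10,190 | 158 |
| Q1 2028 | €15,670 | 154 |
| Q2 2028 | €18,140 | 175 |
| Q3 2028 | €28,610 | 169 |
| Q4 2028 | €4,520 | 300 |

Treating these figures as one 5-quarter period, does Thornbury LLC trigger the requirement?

Total taxable turnover: €10,190 + €15,670 + €18,140 + €28,610 + €4,520 = €77,130 (≤ €80,000).
Total number of invoices issued: 158 + 154 + 175 + 169 + 300 = 956 (≤ 1,000).
The test is 'and': the rule requires both, and at least one is not exceeded.

No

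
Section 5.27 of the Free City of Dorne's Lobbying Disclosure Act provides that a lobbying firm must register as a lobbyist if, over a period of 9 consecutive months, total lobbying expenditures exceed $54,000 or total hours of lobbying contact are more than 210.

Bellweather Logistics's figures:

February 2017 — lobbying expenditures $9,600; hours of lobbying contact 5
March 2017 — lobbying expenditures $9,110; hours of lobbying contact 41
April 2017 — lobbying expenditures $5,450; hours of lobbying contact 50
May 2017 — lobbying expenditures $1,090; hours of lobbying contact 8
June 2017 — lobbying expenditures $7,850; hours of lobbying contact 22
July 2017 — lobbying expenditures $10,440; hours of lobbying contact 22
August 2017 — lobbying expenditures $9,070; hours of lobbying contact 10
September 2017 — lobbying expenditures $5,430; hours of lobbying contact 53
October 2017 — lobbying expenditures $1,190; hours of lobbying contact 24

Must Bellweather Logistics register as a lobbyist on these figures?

Total lobbying expenditures: $9,600 + $9,110 + $5,450 + $1,090 + $7,850 + $10,440 + $9,070 + $5,430 + $1,190 = $59,230 (> $54,000).
Total hours of lobbying contact: 5 + 41 + 50 + 8 + 22 + 22 + 10 + 53 + 24 = 235 (> 210).
The test is 'or': at least one threshold is exceeded.

Yes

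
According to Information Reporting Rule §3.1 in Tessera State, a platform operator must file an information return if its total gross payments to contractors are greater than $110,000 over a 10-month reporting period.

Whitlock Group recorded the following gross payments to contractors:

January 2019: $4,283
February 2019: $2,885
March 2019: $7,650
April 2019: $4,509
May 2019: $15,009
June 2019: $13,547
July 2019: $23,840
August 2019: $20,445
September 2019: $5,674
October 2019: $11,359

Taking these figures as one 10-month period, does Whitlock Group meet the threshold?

Total gross payments to contractors: $4,283 + $2,885 + $7,650 + $4,509 + $15,009 + $13,547 + $23,840 + $20,445 + $5,674 + $11,359 = $109,201.
$109,201 ≤ $110,000, so the threshold is not exceeded.

No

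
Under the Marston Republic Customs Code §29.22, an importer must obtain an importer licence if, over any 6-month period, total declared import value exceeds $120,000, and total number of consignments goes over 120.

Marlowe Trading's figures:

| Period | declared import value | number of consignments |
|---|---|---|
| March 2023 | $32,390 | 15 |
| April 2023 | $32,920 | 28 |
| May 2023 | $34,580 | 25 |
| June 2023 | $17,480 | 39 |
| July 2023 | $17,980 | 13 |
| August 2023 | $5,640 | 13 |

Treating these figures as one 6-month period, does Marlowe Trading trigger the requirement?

Total declared import value: $32,390 + $32,920 + $34,580 + $17,480 + $17,980 + $5,640 = $140,990 (> $120,000).
Total number of consignments: 15 + 28 + 25 + 39 + 13 + 13 = 133 (> 120).
The test is 'and': both thresholds are exceeded.

Yes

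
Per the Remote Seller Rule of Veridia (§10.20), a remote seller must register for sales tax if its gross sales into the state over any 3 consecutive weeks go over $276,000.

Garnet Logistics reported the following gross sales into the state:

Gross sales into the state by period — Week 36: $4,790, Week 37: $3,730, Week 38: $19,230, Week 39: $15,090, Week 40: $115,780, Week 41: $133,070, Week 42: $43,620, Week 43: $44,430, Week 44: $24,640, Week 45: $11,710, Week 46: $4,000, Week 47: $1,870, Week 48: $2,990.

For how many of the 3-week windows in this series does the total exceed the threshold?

1

Week 36–Week 38: $4,790 + $3,730 + $19,230 = $27,750 (under)
Week 37–Week 39: $3,730 + $19,230 + $15,090 = $38,050 (under)
Week 38–Week 40: $19,230 + $15,090 + $115,780 = $150,100 (under)
Week 39–Week 41: $15,090 + $115,780 + $133,070 = $263,940 (under)
Week 40–Week 42: $115,780 + $133,070 + $43,620 = $292,470 (over)
Week 41–Week 43: $133,070 + $43,620 + $44,430 = $221,120 (under)
Week 42–Week 44: $43,620 + $44,430 + $24,640 = $112,690 (under)
Week 43–Week 45: $44,430 + $24,640 + $11,710 = $80,780 (under)
Week 44–Week 46: $24,640 + $11,710 + $4,000 = $40,350 (under)
Week 45–Week 47: $11,710 + $4,000 + $1,870 = $17,580 (under)
Week 46–Week 48: $4,000 + $1,870 + $2,990 = $8,860 (under)
1 window exceeds the threshold.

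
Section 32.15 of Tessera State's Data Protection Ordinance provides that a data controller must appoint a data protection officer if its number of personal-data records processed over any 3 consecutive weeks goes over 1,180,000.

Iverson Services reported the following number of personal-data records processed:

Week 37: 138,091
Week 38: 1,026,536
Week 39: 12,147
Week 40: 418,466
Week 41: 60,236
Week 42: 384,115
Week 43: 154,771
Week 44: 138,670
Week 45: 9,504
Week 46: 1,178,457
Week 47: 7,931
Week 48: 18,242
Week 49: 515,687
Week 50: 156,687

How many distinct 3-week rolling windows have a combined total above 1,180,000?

Week 37–Week 39: 138,091 + 1,026,536 + 12,147 = 1,176,774 (under)
Week 38–Week 40: 1,026,536 + 12,147 + 418,466 = 1,457,149 (over)
Week 39–Week 41: 12,147 + 418,466 + 60,236 = 490,849 (under)
Week 40–Week 42: 418,466 + 60,236 + 384,115 = 862,817 (under)
Week 41–Week 43: 60,236 + 384,115 + 154,771 = 599,122 (under)
Week 42–Week 44: 384,115 + 154,771 + 138,670 = 677,556 (under)
Week 43–Week 45: 154,771 + 138,670 + 9,504 = 302,945 (under)
Week 44–Week 46: 138,670 + 9,504 + 1,178,457 = 1,326,631 (over)
Week 45–Week 47: 9,504 + 1,178,457 + 7,931 = 1,195,892 (over)
Week 46–Week 48: 1,178,457 + 7,931 + 18,242 = 1,204,630 (over)
Week 47–Week 49: 7,931 + 18,242 + 515,687 = 541,860 (under)
Week 48–Week 50: 18,242 + 515,687 + 156,687 = 690,616 (under)
4 windows exceed the threshold.

4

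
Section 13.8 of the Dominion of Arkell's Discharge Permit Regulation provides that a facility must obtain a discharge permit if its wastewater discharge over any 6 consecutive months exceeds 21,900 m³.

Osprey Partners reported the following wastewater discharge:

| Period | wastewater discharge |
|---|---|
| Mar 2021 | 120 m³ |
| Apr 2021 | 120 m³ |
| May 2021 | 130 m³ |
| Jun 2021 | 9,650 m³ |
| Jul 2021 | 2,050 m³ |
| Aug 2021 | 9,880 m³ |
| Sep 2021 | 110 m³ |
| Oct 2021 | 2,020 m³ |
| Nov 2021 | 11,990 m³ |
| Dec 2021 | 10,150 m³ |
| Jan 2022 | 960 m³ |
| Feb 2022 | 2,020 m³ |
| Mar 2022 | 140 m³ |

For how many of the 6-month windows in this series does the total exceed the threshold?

8

Mar 2021–Aug 2021: 120 m³ + 120 m³ + 130 m³ + 9,650 m³ + 2,050 m³ + 9,880 m³ = 21,950 m³ (over)
Apr 2021–Sep 2021: 120 m³ + 130 m³ + 9,650 m³ + 2,050 m³ + 9,880 m³ + 110 m³ = 21,940 m³ (over)
May 2021–Oct 2021: 130 m³ + 9,650 m³ + 2,050 m³ + 9,880 m³ + 110 m³ + 2,020 m³ = 23,840 m³ (over)
Jun 2021–Nov 2021: 9,650 m³ + 2,050 m³ + 9,880 m³ + 110 m³ + 2,020 m³ + 11,990 m³ = 35,700 m³ (over)
Jul 2021–Dec 2021: 2,050 m³ + 9,880 m³ + 110 m³ + 2,020 m³ + 11,990 m³ + 10,150 m³ = 36,200 m³ (over)
Aug 2021–Jan 2022: 9,880 m³ + 110 m³ + 2,020 m³ + 11,990 m³ + 10,150 m³ + 960 m³ = 35,110 m³ (over)
Sep 2021–Feb 2022: 110 m³ + 2,020 m³ + 11,990 m³ + 10,150 m³ + 960 m³ + 2,020 m³ = 27,250 m³ (over)
Oct 2021–Mar 2022: 2,020 m³ + 11,990 m³ + 10,150 m³ + 960 m³ + 2,020 m³ + 140 m³ = 27,280 m³ (over)
8 windows exceed the threshold.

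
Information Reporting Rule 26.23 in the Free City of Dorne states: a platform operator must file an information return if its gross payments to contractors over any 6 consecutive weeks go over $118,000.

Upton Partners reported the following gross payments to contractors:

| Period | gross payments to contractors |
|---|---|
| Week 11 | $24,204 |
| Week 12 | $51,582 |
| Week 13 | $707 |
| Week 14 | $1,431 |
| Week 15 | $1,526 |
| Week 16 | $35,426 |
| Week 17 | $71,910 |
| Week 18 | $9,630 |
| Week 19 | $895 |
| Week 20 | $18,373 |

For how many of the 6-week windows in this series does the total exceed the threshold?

4

Week 11–Week 16: $24,204 + $51,582 + $707 + $1,431 + $1,526 + $35,426 = $114,876 (under)
Week 12–Week 17: $51,582 + $707 + $1,431 + $1,526 + $35,426 + $71,910 = $162,582 (over)
Week 13–Week 18: $707 + $1,431 + $1,526 + $35,426 + $71,910 + $9,630 = $120,630 (over)
Week 14–Week 19: $1,431 + $1,526 + $35,426 + $71,910 + $9,630 + $895 = $120,818 (over)
Week 15–Week 20: $1,526 + $35,426 + $71,910 + $9,630 + $895 + $18,373 = $137,760 (over)
4 windows exceed the threshold.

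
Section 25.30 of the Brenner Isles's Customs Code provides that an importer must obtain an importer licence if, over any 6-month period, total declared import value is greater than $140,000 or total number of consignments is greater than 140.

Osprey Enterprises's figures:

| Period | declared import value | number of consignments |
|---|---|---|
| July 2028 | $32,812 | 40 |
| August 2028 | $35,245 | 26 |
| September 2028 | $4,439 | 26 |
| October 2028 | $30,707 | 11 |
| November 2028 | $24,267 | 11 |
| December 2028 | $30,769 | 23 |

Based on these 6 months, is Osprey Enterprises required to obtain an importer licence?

Yes

Total declared import value: $32,812 + $35,245 + $4,439 + $30,707 + $24,267 + $30,769 = $158,239 (> $140,000).
Total number of consignments: 40 + 26 + 26 + 11 + 11 + 23 = 137 (≤ 140).
The test is 'or': at least one threshold is exceeded.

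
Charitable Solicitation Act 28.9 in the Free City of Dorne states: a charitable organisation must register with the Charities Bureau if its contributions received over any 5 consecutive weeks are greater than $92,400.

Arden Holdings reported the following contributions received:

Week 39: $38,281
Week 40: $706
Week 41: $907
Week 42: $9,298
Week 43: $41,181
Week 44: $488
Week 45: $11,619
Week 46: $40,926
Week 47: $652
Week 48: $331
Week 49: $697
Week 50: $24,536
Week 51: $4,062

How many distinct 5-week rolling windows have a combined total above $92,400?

2

Week 39–Week 43: $38,281 + $706 + $907 + $9,298 + $41,181 = $90,373 (under)
Week 40–Week 44: $706 + $907 + $9,298 + $41,181 + $488 = $52,580 (under)
Week 41–Week 45: $907 + $9,298 + $41,181 + $488 + $11,619 = $63,493 (under)
Week 42–Week 46: $9,298 + $41,181 + $488 + $11,619 + $40,926 = $103,512 (over)
Week 43–Week 47: $41,181 + $488 + $11,619 + $40,926 + $652 = $94,866 (over)
Week 44–Week 48: $488 + $11,619 + $40,926 + $652 + $331 = $54,016 (under)
Week 45–Week 49: $11,619 + $40,926 + $652 + $331 + $697 = $54,225 (under)
Week 46–Week 50: $40,926 + $652 + $331 + $697 + $24,536 = $67,142 (under)
Week 47–Week 51: $652 + $331 + $697 + $24,536 + $4,062 = $30,278 (under)
2 windows exceed the threshold.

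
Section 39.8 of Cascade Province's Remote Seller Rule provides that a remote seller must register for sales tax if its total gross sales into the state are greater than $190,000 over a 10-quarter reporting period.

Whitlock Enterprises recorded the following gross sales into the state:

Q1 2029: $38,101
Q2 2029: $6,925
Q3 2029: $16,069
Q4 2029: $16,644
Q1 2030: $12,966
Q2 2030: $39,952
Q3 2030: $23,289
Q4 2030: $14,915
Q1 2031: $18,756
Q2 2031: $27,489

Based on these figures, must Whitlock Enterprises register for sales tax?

Yes

Total gross sales into the state: $38,101 + $6,925 + $16,069 + $16,644 + $12,966 + $39,952 + $23,289 + $14,915 + $18,756 + $27,489 = $215,106.
$215,106 > $190,000, so the threshold is exceeded.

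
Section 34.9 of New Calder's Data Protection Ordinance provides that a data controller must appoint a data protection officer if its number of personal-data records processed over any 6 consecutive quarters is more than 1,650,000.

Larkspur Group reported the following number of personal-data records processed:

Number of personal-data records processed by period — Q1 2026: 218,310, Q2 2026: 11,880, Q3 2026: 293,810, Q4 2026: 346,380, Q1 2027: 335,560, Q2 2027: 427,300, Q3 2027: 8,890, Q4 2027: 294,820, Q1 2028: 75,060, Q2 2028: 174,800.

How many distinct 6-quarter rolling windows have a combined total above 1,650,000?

Q1 2026–Q2 2027: 218,310 + 11,880 + 293,810 + 346,380 + 335,560 + 427,300 = 1,633,240 (under)
Q2 2026–Q3 2027: 11,880 + 293,810 + 346,380 + 335,560 + 427,300 + 8,890 = 1,423,820 (under)
Q3 2026–Q4 2027: 293,810 + 346,380 + 335,560 + 427,300 + 8,890 + 294,820 = 1,706,760 (over)
Q4 2026–Q1 2028: 346,380 + 335,560 + 427,300 + 8,890 + 294,820 + 75,060 = 1,488,010 (under)
Q1 2027–Q2 2028: 335,560 + 427,300 + 8,890 + 294,820 + 75,060 + 174,800 = 1,316,430 (under)
1 window exceeds the threshold.

1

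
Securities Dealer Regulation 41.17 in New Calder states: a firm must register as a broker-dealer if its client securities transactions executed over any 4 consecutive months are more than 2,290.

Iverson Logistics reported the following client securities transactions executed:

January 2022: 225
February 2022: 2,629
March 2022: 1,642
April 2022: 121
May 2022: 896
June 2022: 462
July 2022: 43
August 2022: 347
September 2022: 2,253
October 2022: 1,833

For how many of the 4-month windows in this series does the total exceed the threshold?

January 2022–April 2022: 225 + 2,629 + 1,642 + 121 = 4,617 (over)
February 2022–May 2022: 2,629 + 1,642 + 121 + 896 = 5,288 (over)
March 2022–June 2022: 1,642 + 121 + 896 + 462 = 3,121 (over)
April 2022–July 2022: 121 + 896 + 462 + 43 = 1,522 (under)
May 2022–August 2022: 896 + 462 + 43 + 347 = 1,748 (under)
June 2022–September 2022: 462 + 43 + 347 + 2,253 = 3,105 (over)
July 2022–October 2022: 43 + 347 + 2,253 + 1,833 = 4,476 (over)
5 windows exceed the threshold.

5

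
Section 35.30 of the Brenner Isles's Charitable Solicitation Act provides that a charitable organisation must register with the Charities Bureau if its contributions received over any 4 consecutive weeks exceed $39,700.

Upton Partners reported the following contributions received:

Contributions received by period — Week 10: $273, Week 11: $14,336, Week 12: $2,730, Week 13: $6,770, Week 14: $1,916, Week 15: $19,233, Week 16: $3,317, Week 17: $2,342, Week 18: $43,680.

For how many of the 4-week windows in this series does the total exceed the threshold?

Week 10–Week 13: $273 + $14,336 + $2,730 + $6,770 = $24,109 (under)
Week 11–Week 14: $14,336 + $2,730 + $6,770 + $1,916 = $25,752 (under)
Week 12–Week 15: $2,730 + $6,770 + $1,916 + $19,233 = $30,649 (under)
Week 13–Week 16: $6,770 + $1,916 + $19,233 + $3,317 = $31,236 (under)
Week 14–Week 17: $1,916 + $19,233 + $3,317 + $2,342 = $26,808 (under)
Week 15–Week 18: $19,233 + $3,317 + $2,342 + $43,680 = $68,572 (over)
1 window exceeds the threshold.

1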